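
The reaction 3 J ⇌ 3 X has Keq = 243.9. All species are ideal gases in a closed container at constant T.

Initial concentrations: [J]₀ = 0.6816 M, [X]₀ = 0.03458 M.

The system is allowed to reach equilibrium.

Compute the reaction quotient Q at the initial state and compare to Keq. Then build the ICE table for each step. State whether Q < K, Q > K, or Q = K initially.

Q₀ = 1.3058e-04 vs Keq = 243.9 ⇒ Q<K, forward
Step 1:
                    J           X
  init         0.6816     0.03458
  Δ           -0.5828      0.5828
  eq          0.09881      0.6174
  solve Keq expr → x = 0.1943; check Q = 243.9

Q₀ = 1.3058e-04; Q < K (proceeds forward)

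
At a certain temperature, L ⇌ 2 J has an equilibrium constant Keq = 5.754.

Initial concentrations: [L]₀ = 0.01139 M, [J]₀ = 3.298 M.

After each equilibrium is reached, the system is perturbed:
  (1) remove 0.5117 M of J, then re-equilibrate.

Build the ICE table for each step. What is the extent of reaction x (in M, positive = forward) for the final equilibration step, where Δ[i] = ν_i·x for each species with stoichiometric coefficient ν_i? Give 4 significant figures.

Q₀ = 954.9 vs Keq = 5.754 ⇒ Q>K, reverse
Step 1:
                   L          J
  I          0.01139      3.298
  C           0.6636     -1.327
  E            0.675      1.971
  solve Keq expr → x = -0.6636; check Q = 5.754
Then remove 0.5117 M of J.
Step 2:
                   L          J
  I            0.675      1.459
  C          -0.1442     0.2885
  E           0.5308      1.748
  solve Keq expr → x = 0.1442; check Q = 5.754

x = 0.1442 M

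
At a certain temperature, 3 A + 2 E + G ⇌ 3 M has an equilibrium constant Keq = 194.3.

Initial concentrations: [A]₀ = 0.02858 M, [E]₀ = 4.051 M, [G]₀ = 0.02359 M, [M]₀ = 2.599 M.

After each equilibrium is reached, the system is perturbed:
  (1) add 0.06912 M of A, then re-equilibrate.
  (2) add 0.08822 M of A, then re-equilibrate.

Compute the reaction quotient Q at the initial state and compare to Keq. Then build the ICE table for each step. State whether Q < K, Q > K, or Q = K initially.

Q₀ = 1.9426e+06 vs Keq = 194.3 ⇒ Q>K, reverse
Step 1:
                   A          E          G          M
  Initial    0.02858      4.051    0.02359      2.599
  Change      0.2828     0.1885    0.09427    -0.2828
  Equil       0.3114       4.24     0.1179      2.316
  solve Keq expr → x = -0.09427; check Q = 194.3
Then add 0.06912 M of A.
Step 2:
                   A          E          G          M
  Initial     0.3805       4.24     0.1179      2.316
  Change    -0.04614   -0.03076   -0.01538    0.04614
  Equil       0.3344      4.209     0.1025      2.362
  solve Keq expr → x = 0.01538; check Q = 194.3
Then add 0.08822 M of A.
Step 3:
                   A          E          G          M
  Initial     0.4226      4.209     0.1025      2.362
  Change    -0.05504   -0.03669   -0.01835    0.05504
  Equil       0.3675      4.172    0.08413      2.417
  solve Keq expr → x = 0.01835; check Q = 194.3

Q₀ = 1.9426e+06; Q > K (proceeds reverse)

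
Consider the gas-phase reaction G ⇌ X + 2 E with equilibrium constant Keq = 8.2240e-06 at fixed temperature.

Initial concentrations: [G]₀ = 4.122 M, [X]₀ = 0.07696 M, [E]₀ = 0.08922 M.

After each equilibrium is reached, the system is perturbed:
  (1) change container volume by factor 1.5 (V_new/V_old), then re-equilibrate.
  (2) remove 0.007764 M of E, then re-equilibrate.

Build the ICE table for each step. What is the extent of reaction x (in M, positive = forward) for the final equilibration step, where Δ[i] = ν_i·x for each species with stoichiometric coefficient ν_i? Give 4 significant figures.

Q₀ = 1.4862e-04 vs Keq = 8.2240e-06 ⇒ Q>K, reverse
Step 1:
                  G         X         E
  init        4.122   0.07696   0.08922
  Δ         0.03098  -0.03098  -0.06196
  eq          4.153   0.04598   0.02726
  solve Keq expr → x = -0.03098; check Q = 8.2240e-06
Then change container volume by factor 1.5 (V_new/V_old).
Step 2:
                  G         X         E
  init        2.769   0.03065   0.01817
  Δ       -0.003767  0.003767  0.007533
  eq          2.765   0.03442    0.0257
  solve Keq expr → x = 0.003767; check Q = 8.2240e-06
Then remove 0.007764 M of E.
Step 3:
                  G         X         E
  init        2.765   0.03442   0.01794
  Δ         -0.0033    0.0033  0.006599
  eq          2.762   0.03772   0.02454
  solve Keq expr → x = 0.0033; check Q = 8.2240e-06

x = 0.0033 M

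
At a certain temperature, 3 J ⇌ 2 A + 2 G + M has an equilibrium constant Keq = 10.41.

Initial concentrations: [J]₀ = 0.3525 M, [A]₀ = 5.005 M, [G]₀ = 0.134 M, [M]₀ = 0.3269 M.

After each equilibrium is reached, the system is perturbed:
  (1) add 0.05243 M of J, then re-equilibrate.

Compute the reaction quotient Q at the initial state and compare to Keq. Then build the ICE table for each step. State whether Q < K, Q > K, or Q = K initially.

Q₀ = 3.357; Q < K (proceeds forward)

Q₀ = 3.357 vs Keq = 10.41 ⇒ Q<K, forward
Step 1:
                  J         A         G         M
  Initial    0.3525     5.005     0.134    0.3269
  Change   -0.05865    0.0391    0.0391   0.01955
  Equil      0.2938     5.044    0.1731    0.3465
  solve Keq expr → x = 0.01955; check Q = 10.41
Then add 0.05243 M of J.
Step 2:
                  J         A         G         M
  Initial    0.3463     5.044    0.1731    0.3465
  Change   -0.02805    0.0187    0.0187  0.009349
  Equil      0.3182     5.063    0.1918    0.3558
  solve Keq expr → x = 0.009349; check Q = 10.41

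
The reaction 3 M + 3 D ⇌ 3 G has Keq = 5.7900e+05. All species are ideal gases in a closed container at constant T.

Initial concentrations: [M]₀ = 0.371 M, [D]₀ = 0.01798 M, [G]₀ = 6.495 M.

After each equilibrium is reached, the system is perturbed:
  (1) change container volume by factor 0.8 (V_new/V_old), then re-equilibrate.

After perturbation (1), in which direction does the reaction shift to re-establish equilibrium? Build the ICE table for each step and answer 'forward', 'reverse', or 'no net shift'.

Q₀ = 9.2310e+08 vs Keq = 5.7900e+05 ⇒ Q>K, reverse
Step 1:
                  M         D         G
  I           0.371   0.01798     6.495
  C          0.1334    0.1334   -0.1334
  E          0.5044    0.1513     6.362
  solve Keq expr → x = -0.04445; check Q = 5.7900e+05
Then change container volume by factor 0.8 (V_new/V_old).
Step 2:
                  M         D         G
  I          0.6304    0.1892     7.952
  C        -0.02975  -0.02975   0.02975
  E          0.6007    0.1594     7.982
  solve Keq expr → x = 0.009915; check Q = 5.7900e+05

Direction: forward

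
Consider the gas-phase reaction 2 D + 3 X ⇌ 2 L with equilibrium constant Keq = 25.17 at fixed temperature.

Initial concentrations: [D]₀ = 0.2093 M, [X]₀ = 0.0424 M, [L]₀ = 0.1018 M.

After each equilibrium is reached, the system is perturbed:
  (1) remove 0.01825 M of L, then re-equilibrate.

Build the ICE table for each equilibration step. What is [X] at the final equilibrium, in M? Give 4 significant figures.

[X]_eq = 0.1043 M

Q₀ = 3104 vs Keq = 25.17 ⇒ Q>K, reverse
Step 1:
                   D          X          L
  Initial     0.2093     0.0424     0.1018
  Change     0.04976    0.07464   -0.04976
  Equil       0.2591      0.117    0.05204
  solve Keq expr → x = -0.02488; check Q = 25.17
Then remove 0.01825 M of L.
Step 2:
                   D          X          L
  Initial     0.2591      0.117    0.03379
  Change   -0.008522   -0.01278   0.008522
  Equil       0.2505     0.1043    0.04231
  solve Keq expr → x = 0.004261; check Q = 25.17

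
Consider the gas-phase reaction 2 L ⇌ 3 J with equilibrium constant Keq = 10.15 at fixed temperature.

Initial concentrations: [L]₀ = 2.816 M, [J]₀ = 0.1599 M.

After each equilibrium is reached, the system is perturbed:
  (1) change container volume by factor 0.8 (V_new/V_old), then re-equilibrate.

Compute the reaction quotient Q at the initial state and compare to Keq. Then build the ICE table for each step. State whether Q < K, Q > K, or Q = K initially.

Q₀ = 5.1556e-04; Q < K (proceeds forward)

Q₀ = 5.1556e-04 vs Keq = 10.15 ⇒ Q<K, forward
Step 1:
                   L          J
  Initial      2.816     0.1599
  Change      -1.567      2.351
  Equil        1.249      2.511
  solve Keq expr → x = 0.7836; check Q = 10.15
Then change container volume by factor 0.8 (V_new/V_old).
Step 2:
                   L          J
  Initial      1.561      3.138
  Change      0.0823    -0.1234
  Equil        1.643      3.015
  solve Keq expr → x = -0.04115; check Q = 10.15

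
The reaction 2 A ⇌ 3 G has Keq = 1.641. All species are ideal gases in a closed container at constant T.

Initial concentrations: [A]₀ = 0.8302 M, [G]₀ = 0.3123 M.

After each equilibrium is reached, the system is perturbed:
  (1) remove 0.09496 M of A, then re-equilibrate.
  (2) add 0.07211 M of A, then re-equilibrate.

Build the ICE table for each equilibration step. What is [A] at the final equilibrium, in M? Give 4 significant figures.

Q₀ = 0.04419 vs Keq = 1.641 ⇒ Q<K, forward
Step 1:
                  A         G
  Initial    0.8302    0.3123
  Change    -0.3042    0.4563
  Equil       0.526    0.7686
  solve Keq expr → x = 0.1521; check Q = 1.641
Then remove 0.09496 M of A.
Step 2:
                  A         G
  Initial     0.431    0.7686
  Change    0.03782  -0.05672
  Equil      0.4689    0.7119
  solve Keq expr → x = -0.01891; check Q = 1.641
Then add 0.07211 M of A.
Step 3:
                  A         G
  Initial     0.541    0.7119
  Change    -0.0288   0.04319
  Equil      0.5122    0.7551
  solve Keq expr → x = 0.0144; check Q = 1.641

[A]_eq = 0.5122 M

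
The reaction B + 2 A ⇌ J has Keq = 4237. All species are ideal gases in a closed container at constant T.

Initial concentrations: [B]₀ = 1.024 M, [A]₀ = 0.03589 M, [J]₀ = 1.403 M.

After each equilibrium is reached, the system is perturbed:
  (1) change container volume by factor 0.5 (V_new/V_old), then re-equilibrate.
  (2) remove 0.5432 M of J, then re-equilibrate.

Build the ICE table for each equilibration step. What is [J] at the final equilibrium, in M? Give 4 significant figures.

Q₀ = 1064 vs Keq = 4237 ⇒ Q<K, forward
Step 1:
                  B         A         J
  I           1.024   0.03589     1.403
  C       -0.008886  -0.01777  0.008886
  E           1.015   0.01812     1.412
  solve Keq expr → x = 0.008886; check Q = 4237
Then change container volume by factor 0.5 (V_new/V_old).
Step 2:
                  B         A         J
  I            2.03   0.03624     2.824
  C       -0.009024  -0.01805  0.009024
  E           2.021   0.01819     2.833
  solve Keq expr → x = 0.009024; check Q = 4237
Then remove 0.5432 M of J.
Step 3:
                  B         A         J
  I           2.021   0.01819      2.29
  C       -9.1476e-04  -0.00183 9.1476e-04
  E            2.02   0.01636     2.291
  solve Keq expr → x = 9.1476e-04; check Q = 4237

[J]_eq = 2.291 M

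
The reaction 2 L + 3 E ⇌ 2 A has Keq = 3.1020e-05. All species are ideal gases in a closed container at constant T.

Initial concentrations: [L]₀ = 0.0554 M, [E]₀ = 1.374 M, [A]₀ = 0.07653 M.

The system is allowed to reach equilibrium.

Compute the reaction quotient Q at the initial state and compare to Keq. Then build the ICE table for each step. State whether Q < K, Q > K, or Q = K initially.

Q₀ = 0.7357 vs Keq = 3.1020e-05 ⇒ Q>K, reverse
Step 1:
                   L          E          A
  init        0.0554      1.374    0.07653
  Δ          0.07521     0.1128   -0.07521
  eq          0.1306      1.487   0.001319
  solve Keq expr → x = -0.03761; check Q = 3.1020e-05

Q₀ = 0.7357; Q > K (proceeds reverse)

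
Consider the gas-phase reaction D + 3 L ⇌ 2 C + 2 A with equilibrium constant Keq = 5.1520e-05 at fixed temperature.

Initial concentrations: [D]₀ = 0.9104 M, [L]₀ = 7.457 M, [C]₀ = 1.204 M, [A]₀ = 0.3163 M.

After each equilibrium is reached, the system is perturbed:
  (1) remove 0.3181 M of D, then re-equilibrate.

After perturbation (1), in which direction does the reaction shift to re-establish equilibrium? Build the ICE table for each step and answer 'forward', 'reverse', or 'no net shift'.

Q₀ = 3.8417e-04 vs Keq = 5.1520e-05 ⇒ Q>K, reverse
Step 1:
                  D         L         C         A
  I          0.9104     7.457     1.204    0.3163
  C         0.08417    0.2525   -0.1683   -0.1683
  E          0.9946      7.71     1.036     0.148
  solve Keq expr → x = -0.08417; check Q = 5.1520e-05
Then remove 0.3181 M of D.
Step 2:
                  D         L         C         A
  I          0.6765      7.71     1.036     0.148
  C         0.01078   0.03234  -0.02156  -0.02156
  E          0.6873     7.742     1.014    0.1264
  solve Keq expr → x = -0.01078; check Q = 5.1520e-05

Direction: reverse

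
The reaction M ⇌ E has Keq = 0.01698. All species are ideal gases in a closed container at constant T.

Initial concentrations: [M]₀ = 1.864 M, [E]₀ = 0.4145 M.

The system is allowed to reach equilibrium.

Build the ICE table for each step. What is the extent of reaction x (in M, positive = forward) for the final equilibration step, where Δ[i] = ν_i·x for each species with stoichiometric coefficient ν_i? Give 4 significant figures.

Q₀ = 0.2224 vs Keq = 0.01698 ⇒ Q>K, reverse
Step 1:
                  M         E
  init        1.864    0.4145
  Δ          0.3765   -0.3765
  eq           2.24   0.03804
  solve Keq expr → x = -0.3765; check Q = 0.01698

x = -0.3765 M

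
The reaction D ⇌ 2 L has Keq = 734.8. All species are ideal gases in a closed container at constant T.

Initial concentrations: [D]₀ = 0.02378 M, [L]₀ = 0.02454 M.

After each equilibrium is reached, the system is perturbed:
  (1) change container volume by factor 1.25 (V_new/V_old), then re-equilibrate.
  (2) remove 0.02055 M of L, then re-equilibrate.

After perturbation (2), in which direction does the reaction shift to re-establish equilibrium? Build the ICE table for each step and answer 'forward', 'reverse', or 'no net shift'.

Direction: forward

Q₀ = 0.02532 vs Keq = 734.8 ⇒ Q<K, forward
Step 1:
                   D          L
  Initial    0.02378    0.02454
  Change    -0.02377    0.04755
  Equil   7.0718e-06    0.07209
  solve Keq expr → x = 0.02377; check Q = 734.8
Then change container volume by factor 1.25 (V_new/V_old).
Step 2:
                   D          L
  Initial 5.6575e-06    0.05767
  Change  -1.1311e-06 2.2623e-06
  Equil   4.5263e-06    0.05767
  solve Keq expr → x = 1.1311e-06; check Q = 734.8
Then remove 0.02055 M of L.
Step 3:
                   D          L
  Initial 4.5263e-06    0.03712
  Change  -2.6505e-06 5.3010e-06
  Equil   1.8758e-06    0.03713
  solve Keq expr → x = 2.6505e-06; check Q = 734.8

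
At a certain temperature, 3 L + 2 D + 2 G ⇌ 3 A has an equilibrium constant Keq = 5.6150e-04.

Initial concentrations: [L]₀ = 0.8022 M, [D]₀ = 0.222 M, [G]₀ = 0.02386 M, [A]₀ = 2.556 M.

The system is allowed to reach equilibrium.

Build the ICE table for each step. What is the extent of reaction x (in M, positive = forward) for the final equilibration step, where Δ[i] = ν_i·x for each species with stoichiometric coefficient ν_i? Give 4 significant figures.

Q₀ = 1.1529e+06 vs Keq = 5.6150e-04 ⇒ Q>K, reverse
Step 1:
                   L          D          G          A
  Initial     0.8022      0.222    0.02386      2.556
  Change       2.127      1.418      1.418     -2.127
  Equil        2.929       1.64      1.442     0.4289
  solve Keq expr → x = -0.709; check Q = 5.6150e-04

x = -0.709 M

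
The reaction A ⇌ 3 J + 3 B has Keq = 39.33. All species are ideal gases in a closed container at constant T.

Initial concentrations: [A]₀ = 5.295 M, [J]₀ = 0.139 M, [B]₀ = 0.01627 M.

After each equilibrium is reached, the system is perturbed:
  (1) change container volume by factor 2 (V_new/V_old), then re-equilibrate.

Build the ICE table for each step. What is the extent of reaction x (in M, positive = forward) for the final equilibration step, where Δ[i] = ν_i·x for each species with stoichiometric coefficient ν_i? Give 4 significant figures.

x = 0.293 M

Q₀ = 2.1844e-09 vs Keq = 39.33 ⇒ Q<K, forward
Step 1:
                    A           J           B
  init          5.295       0.139     0.01627
  Δ           -0.7651       2.295       2.295
  eq             4.53       2.434       2.312
  solve Keq expr → x = 0.7651; check Q = 39.33
Then change container volume by factor 2 (V_new/V_old).
Step 2:
                    A           J           B
  init          2.265       1.217       1.156
  Δ            -0.293      0.8789      0.8789
  eq            1.972       2.096       2.035
  solve Keq expr → x = 0.293; check Q = 39.33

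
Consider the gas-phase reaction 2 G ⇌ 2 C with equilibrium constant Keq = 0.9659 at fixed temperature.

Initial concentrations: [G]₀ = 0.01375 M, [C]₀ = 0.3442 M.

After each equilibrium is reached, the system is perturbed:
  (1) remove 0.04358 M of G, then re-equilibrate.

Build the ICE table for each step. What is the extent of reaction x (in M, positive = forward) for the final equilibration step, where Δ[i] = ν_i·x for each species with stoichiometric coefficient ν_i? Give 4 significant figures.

Q₀ = 626.6 vs Keq = 0.9659 ⇒ Q>K, reverse
Step 1:
                  G         C
  Initial   0.01375    0.3442
  Change     0.1668   -0.1668
  Equil      0.1805    0.1774
  solve Keq expr → x = -0.08339; check Q = 0.9659
Then remove 0.04358 M of G.
Step 2:
                  G         C
  Initial    0.1369    0.1774
  Change     0.0216   -0.0216
  Equil      0.1585    0.1558
  solve Keq expr → x = -0.0108; check Q = 0.9659

x = -0.0108 M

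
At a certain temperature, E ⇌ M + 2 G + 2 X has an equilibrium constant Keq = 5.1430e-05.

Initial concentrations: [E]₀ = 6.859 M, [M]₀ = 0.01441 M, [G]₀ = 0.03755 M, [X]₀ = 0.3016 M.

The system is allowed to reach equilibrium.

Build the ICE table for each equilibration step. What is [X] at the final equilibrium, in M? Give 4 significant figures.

Q₀ = 2.6945e-07 vs Keq = 5.1430e-05 ⇒ Q<K, forward
Step 1:
                    E           M           G           X
  init          6.859     0.01441     0.03755      0.3016
  Δ          -0.06131     0.06131      0.1226      0.1226
  eq            6.798     0.07572      0.1602      0.4242
  solve Keq expr → x = 0.06131; check Q = 5.1430e-05

[X]_eq = 0.4242 M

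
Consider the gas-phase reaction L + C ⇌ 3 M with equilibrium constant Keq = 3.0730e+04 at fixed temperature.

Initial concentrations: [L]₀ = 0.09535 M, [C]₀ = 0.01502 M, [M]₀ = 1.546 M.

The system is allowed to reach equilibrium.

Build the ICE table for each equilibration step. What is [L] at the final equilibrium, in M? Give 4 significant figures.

[L]_eq = 0.08192 M

Q₀ = 2580 vs Keq = 3.0730e+04 ⇒ Q<K, forward
Step 1:
                  L         C         M
  Initial   0.09535   0.01502     1.546
  Change   -0.01343  -0.01343    0.0403
  Equil     0.08192  0.001586     1.586
  solve Keq expr → x = 0.01343; check Q = 3.0730e+04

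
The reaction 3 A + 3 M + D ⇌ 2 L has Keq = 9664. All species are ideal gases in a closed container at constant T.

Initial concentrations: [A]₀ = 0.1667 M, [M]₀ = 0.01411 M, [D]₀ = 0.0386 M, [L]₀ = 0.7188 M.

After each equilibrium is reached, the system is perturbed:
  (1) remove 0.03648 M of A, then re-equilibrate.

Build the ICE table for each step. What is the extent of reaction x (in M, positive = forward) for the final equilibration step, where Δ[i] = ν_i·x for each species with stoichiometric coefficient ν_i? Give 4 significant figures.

x = -0.003714 M

Q₀ = 1.0286e+09 vs Keq = 9664 ⇒ Q>K, reverse
Step 1:
                    A           M           D           L
  Initial      0.1667     0.01411      0.0386      0.7188
  Change       0.1872      0.1872      0.0624     -0.1248
  Equil        0.3539      0.2013       0.101       0.594
  solve Keq expr → x = -0.0624; check Q = 9664
Then remove 0.03648 M of A.
Step 2:
                    A           M           D           L
  Initial      0.3174      0.2013       0.101       0.594
  Change      0.01114     0.01114    0.003714   -0.007427
  Equil        0.3285      0.2124      0.1047      0.5866
  solve Keq expr → x = -0.003714; check Q = 9664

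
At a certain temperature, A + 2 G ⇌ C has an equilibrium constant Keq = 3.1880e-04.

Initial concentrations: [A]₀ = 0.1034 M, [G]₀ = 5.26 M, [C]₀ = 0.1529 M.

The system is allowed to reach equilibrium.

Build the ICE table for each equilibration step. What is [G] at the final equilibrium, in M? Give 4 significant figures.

Q₀ = 0.05345 vs Keq = 3.1880e-04 ⇒ Q>K, reverse
Step 1:
                   A          G          C
  init        0.1034       5.26     0.1529
  Δ           0.1504     0.3008    -0.1504
  eq          0.2538      5.561   0.002502
  solve Keq expr → x = -0.1504; check Q = 3.1880e-04

[G]_eq = 5.561 M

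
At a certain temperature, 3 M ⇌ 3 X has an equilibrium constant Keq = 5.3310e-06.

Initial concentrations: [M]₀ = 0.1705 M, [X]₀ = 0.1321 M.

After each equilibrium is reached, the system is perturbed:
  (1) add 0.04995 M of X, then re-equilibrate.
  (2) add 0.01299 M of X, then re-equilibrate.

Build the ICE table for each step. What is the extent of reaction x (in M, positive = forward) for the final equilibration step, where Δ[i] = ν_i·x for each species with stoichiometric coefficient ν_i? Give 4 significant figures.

Q₀ = 0.4651 vs Keq = 5.3310e-06 ⇒ Q>K, reverse
Step 1:
                    M           X
  I            0.1705      0.1321
  C            0.1269     -0.1269
  E            0.2974    0.005195
  solve Keq expr → x = -0.0423; check Q = 5.3310e-06
Then add 0.04995 M of X.
Step 2:
                    M           X
  I            0.2974     0.05515
  C           0.04909    -0.04909
  E            0.3465    0.006053
  solve Keq expr → x = -0.01636; check Q = 5.3310e-06
Then add 0.01299 M of X.
Step 3:
                    M           X
  I            0.3465     0.01904
  C           0.01277    -0.01277
  E            0.3593    0.006276
  solve Keq expr → x = -0.004256; check Q = 5.3310e-06

x = -0.004256 M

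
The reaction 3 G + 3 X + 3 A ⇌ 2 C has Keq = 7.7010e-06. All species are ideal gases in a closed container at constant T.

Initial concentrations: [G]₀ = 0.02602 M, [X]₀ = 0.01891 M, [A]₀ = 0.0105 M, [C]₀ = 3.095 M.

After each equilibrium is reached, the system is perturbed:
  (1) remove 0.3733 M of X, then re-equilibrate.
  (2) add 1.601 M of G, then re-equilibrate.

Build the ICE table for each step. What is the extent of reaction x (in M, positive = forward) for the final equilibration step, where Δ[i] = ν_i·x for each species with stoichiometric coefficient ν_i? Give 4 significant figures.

x = 0.09033 M

Q₀ = 6.9464e+16 vs Keq = 7.7010e-06 ⇒ Q>K, reverse
Step 1:
                    G           X           A           C
  I           0.02602     0.01891      0.0105       3.095
  C             3.478       3.478       3.478      -2.319
  E             3.504       3.497       3.489       0.776
  solve Keq expr → x = -1.159; check Q = 7.7010e-06
Then remove 0.3733 M of X.
Step 2:
                    G           X           A           C
  I             3.504       3.124       3.489       0.776
  C           0.07655     0.07655     0.07655    -0.05104
  E             3.581       3.201       3.566       0.725
  solve Keq expr → x = -0.02552; check Q = 7.7010e-06
Then add 1.601 M of G.
Step 3:
                    G           X           A           C
  I             5.182       3.201       3.566       0.725
  C            -0.271      -0.271      -0.271      0.1807
  E             4.911        2.93       3.295      0.9056
  solve Keq expr → x = 0.09033; check Q = 7.7010e-06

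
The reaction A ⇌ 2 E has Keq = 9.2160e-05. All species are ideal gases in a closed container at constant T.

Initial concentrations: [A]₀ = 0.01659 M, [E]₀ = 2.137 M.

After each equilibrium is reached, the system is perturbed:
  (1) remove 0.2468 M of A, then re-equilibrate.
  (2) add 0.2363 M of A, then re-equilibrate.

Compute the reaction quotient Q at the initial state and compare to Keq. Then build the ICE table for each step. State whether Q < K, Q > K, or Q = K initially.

Q₀ = 275.3; Q > K (proceeds reverse)

Q₀ = 275.3 vs Keq = 9.2160e-05 ⇒ Q>K, reverse
Step 1:
                   A          E
  I          0.01659      2.137
  C            1.064     -2.127
  E             1.08   0.009977
  solve Keq expr → x = -1.064; check Q = 9.2160e-05
Then remove 0.2468 M of A.
Step 2:
                   A          E
  I           0.8333   0.009977
  C       6.0525e-04  -0.001211
  E           0.8339   0.008767
  solve Keq expr → x = -6.0525e-04; check Q = 9.2160e-05
Then add 0.2363 M of A.
Step 3:
                   A          E
  I             1.07   0.008767
  C       -5.8100e-04   0.001162
  E             1.07   0.009929
  solve Keq expr → x = 5.8100e-04; check Q = 9.2160e-05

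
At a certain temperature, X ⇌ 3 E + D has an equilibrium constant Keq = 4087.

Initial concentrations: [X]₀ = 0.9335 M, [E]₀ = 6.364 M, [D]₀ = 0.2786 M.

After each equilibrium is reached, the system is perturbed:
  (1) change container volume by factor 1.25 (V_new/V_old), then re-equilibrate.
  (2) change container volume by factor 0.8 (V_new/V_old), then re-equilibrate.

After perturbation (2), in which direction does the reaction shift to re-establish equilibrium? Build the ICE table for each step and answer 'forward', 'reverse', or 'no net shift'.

Direction: reverse

Q₀ = 76.92 vs Keq = 4087 ⇒ Q<K, forward
Step 1:
                   X          E          D
  I           0.9335      6.364     0.2786
  C           -0.767      2.301      0.767
  E           0.1665      8.665      1.046
  solve Keq expr → x = 0.767; check Q = 4087
Then change container volume by factor 1.25 (V_new/V_old).
Step 2:
                   X          E          D
  I           0.1332      6.932     0.8365
  C         -0.05516     0.1655    0.05516
  E          0.07801      7.098     0.8917
  solve Keq expr → x = 0.05516; check Q = 4087
Then change container volume by factor 0.8 (V_new/V_old).
Step 3:
                   X          E          D
  I          0.09751      8.872      1.115
  C          0.06895    -0.2068   -0.06895
  E           0.1665      8.665      1.046
  solve Keq expr → x = -0.06895; check Q = 4087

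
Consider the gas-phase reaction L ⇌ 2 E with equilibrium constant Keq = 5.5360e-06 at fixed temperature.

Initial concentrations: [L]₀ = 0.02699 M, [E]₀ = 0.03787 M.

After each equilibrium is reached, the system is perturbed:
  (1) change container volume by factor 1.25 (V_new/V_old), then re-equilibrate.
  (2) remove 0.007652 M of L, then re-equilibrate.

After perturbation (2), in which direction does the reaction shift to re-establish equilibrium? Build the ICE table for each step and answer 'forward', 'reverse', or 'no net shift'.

Q₀ = 0.05314 vs Keq = 5.5360e-06 ⇒ Q>K, reverse
Step 1:
                   L          E
  Initial    0.02699    0.03787
  Change     0.01868   -0.03737
  Equil      0.04567 5.0284e-04
  solve Keq expr → x = -0.01868; check Q = 5.5360e-06
Then change container volume by factor 1.25 (V_new/V_old).
Step 2:
                   L          E
  Initial    0.03654 4.0227e-04
  Change  -2.3668e-05 4.7336e-05
  Equil      0.03652 4.4961e-04
  solve Keq expr → x = 2.3668e-05; check Q = 5.5360e-06
Then remove 0.007652 M of L.
Step 3:
                   L          E
  Initial    0.02886 4.4961e-04
  Change  2.4852e-05 -4.9704e-05
  Equil      0.02889 3.9991e-04
  solve Keq expr → x = -2.4852e-05; check Q = 5.5360e-06

Direction: reverse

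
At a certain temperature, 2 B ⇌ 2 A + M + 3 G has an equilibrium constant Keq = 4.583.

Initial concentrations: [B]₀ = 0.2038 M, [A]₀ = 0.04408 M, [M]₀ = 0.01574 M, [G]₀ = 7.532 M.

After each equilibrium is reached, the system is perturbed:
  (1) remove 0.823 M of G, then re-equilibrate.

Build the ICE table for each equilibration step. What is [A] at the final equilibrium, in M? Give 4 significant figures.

Q₀ = 0.3146 vs Keq = 4.583 ⇒ Q<K, forward
Step 1:
                    B           A           M           G
  Initial      0.2038     0.04408     0.01574       7.532
  Change     -0.04212     0.04212     0.02106     0.06318
  Equil        0.1617      0.0862      0.0368       7.595
  solve Keq expr → x = 0.02106; check Q = 4.583
Then remove 0.823 M of G.
Step 2:
                    B           A           M           G
  Initial      0.1617      0.0862      0.0368       6.772
  Change    -0.007082    0.007082    0.003541     0.01062
  Equil        0.1546     0.09328     0.04034       6.783
  solve Keq expr → x = 0.003541; check Q = 4.583

[A]_eq = 0.09328 M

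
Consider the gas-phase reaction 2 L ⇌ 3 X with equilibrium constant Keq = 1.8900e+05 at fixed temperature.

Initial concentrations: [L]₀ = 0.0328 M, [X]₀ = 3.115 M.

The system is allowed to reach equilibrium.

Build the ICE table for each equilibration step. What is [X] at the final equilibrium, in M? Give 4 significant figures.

[X]_eq = 3.145 M

Q₀ = 2.8095e+04 vs Keq = 1.8900e+05 ⇒ Q<K, forward
Step 1:
                    L           X
  Initial      0.0328       3.115
  Change     -0.01997     0.02996
  Equil       0.01283       3.145
  solve Keq expr → x = 0.009986; check Q = 1.8900e+05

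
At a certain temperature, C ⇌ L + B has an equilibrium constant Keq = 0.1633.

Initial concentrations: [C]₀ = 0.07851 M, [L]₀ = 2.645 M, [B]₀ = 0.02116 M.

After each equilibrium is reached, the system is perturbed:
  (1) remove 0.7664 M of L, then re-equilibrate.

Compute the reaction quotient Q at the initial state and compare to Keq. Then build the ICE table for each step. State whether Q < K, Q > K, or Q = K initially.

Q₀ = 0.7129; Q > K (proceeds reverse)

Q₀ = 0.7129 vs Keq = 0.1633 ⇒ Q>K, reverse
Step 1:
                   C          L          B
  Initial    0.07851      2.645    0.02116
  Change     0.01533   -0.01533   -0.01533
  Equil      0.09384       2.63   0.005828
  solve Keq expr → x = -0.01533; check Q = 0.1633
Then remove 0.7664 M of L.
Step 2:
                   C          L          B
  Initial    0.09384      1.863   0.005828
  Change   -0.002195   0.002195   0.002195
  Equil      0.09165      1.865   0.008023
  solve Keq expr → x = 0.002195; check Q = 0.1633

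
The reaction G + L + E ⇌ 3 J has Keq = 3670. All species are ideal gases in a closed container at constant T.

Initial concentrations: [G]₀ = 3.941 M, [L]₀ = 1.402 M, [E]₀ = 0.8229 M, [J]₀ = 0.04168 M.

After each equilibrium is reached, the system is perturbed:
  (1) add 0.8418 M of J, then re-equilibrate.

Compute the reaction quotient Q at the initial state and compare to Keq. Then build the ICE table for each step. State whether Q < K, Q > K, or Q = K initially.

Q₀ = 1.5925e-05; Q < K (proceeds forward)

Q₀ = 1.5925e-05 vs Keq = 3670 ⇒ Q<K, forward
Step 1:
                  G         L         E         J
  init        3.941     1.402    0.8229   0.04168
  Δ         -0.8205   -0.8205   -0.8205     2.462
  eq           3.12    0.5815  0.002356     2.503
  solve Keq expr → x = 0.8205; check Q = 3670
Then add 0.8418 M of J.
Step 2:
                  G         L         E         J
  init         3.12    0.5815  0.002356     3.345
  Δ        0.003181  0.003181  0.003181 -0.009544
  eq          3.124    0.5846  0.005537     3.336
  solve Keq expr → x = -0.003181; check Q = 3670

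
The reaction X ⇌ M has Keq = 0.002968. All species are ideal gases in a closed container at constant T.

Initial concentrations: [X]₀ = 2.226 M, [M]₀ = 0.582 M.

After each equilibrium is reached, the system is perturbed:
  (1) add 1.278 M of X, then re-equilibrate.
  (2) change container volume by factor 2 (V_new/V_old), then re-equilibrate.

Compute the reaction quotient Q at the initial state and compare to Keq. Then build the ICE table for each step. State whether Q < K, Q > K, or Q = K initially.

Q₀ = 0.2615 vs Keq = 0.002968 ⇒ Q>K, reverse
Step 1:
                  X         M
  I           2.226     0.582
  C          0.5737   -0.5737
  E             2.8  0.008309
  solve Keq expr → x = -0.5737; check Q = 0.002968
Then add 1.278 M of X.
Step 2:
                  X         M
  I           4.078  0.008309
  C       -0.003782  0.003782
  E           4.074   0.01209
  solve Keq expr → x = 0.003782; check Q = 0.002968
Then change container volume by factor 2 (V_new/V_old).
Step 3:
                  X         M
  I           2.037  0.006046
  C               0         0
  E           2.037  0.006046
  solve Keq expr → x = 0; check Q = 0.002968

Q₀ = 0.2615; Q > K (proceeds reverse)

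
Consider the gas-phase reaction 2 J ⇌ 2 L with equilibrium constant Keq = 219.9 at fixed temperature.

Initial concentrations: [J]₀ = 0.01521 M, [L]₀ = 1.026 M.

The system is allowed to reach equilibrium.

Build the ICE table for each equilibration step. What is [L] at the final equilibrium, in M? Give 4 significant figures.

[L]_eq = 0.9754 M

Q₀ = 4550 vs Keq = 219.9 ⇒ Q>K, reverse
Step 1:
                   J          L
  init       0.01521      1.026
  Δ          0.05057   -0.05057
  eq         0.06578     0.9754
  solve Keq expr → x = -0.02528; check Q = 219.9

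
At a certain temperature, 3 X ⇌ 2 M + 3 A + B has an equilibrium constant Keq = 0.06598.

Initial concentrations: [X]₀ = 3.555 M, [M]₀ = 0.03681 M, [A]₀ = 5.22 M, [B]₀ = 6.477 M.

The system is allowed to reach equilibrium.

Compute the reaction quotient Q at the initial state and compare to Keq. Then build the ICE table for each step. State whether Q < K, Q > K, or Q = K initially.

Q₀ = 0.02778 vs Keq = 0.06598 ⇒ Q<K, forward
Step 1:
                    X           M           A           B
  init          3.555     0.03681        5.22       6.477
  Δ          -0.02813     0.01875     0.02813    0.009376
  eq            3.527     0.05556       5.248       6.486
  solve Keq expr → x = 0.009376; check Q = 0.06598

Q₀ = 0.02778; Q < K (proceeds forward)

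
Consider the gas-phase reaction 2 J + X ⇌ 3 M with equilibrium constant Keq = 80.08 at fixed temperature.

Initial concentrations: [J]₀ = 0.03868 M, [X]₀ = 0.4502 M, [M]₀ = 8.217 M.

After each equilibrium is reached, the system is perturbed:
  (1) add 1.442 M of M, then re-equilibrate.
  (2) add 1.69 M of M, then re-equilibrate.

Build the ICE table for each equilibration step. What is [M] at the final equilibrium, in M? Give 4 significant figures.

[M]_eq = 8.196 M

Q₀ = 8.2369e+05 vs Keq = 80.08 ⇒ Q>K, reverse
Step 1:
                    J           X           M
  I           0.03868      0.4502       8.217
  C             1.472      0.7362      -2.209
  E             1.511       1.186       6.008
  solve Keq expr → x = -0.7362; check Q = 80.08
Then add 1.442 M of M.
Step 2:
                    J           X           M
  I             1.511       1.186        7.45
  C            0.2892      0.1446     -0.4339
  E               1.8       1.331       7.017
  solve Keq expr → x = -0.1446; check Q = 80.08
Then add 1.69 M of M.
Step 3:
                    J           X           M
  I               1.8       1.331       8.707
  C            0.3401        0.17     -0.5101
  E              2.14       1.501       8.196
  solve Keq expr → x = -0.17; check Q = 80.08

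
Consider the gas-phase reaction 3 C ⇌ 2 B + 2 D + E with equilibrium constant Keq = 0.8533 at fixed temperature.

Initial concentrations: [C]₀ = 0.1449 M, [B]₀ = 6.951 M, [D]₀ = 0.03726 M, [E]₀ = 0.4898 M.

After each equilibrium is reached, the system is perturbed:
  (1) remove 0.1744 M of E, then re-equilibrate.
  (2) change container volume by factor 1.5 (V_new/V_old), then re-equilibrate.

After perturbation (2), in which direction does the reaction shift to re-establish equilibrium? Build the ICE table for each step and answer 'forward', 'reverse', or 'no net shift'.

Q₀ = 10.8 vs Keq = 0.8533 ⇒ Q>K, reverse
Step 1:
                    C           B           D           E
  init         0.1449       6.951     0.03726      0.4898
  Δ           0.03401    -0.02267    -0.02267    -0.01134
  eq           0.1789       6.928     0.01459      0.4785
  solve Keq expr → x = -0.01134; check Q = 0.8533
Then remove 0.1744 M of E.
Step 2:
                    C           B           D           E
  init         0.1789       6.928     0.01459      0.3041
  Δ         -0.004469    0.002979    0.002979     0.00149
  eq           0.1744       6.931     0.01757      0.3056
  solve Keq expr → x = 0.00149; check Q = 0.8533
Then change container volume by factor 1.5 (V_new/V_old).
Step 3:
                    C           B           D           E
  init         0.1163       4.621     0.01171      0.2037
  Δ         -0.006467    0.004311    0.004311    0.002156
  eq           0.1098       4.625     0.01602      0.2059
  solve Keq expr → x = 0.002156; check Q = 0.8533

Direction: forward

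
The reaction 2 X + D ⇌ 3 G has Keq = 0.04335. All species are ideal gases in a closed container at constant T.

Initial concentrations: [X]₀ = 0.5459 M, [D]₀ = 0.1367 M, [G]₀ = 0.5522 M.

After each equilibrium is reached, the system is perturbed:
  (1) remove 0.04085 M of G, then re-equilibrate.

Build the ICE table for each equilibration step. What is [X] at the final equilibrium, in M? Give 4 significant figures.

Q₀ = 4.133 vs Keq = 0.04335 ⇒ Q>K, reverse
Step 1:
                  X         D         G
  init       0.5459    0.1367    0.5522
  Δ          0.2412    0.1206   -0.3617
  eq         0.7871    0.2573    0.1905
  solve Keq expr → x = -0.1206; check Q = 0.04335
Then remove 0.04085 M of G.
Step 2:
                  X         D         G
  init       0.7871    0.2573    0.1496
  Δ        -0.02289  -0.01144   0.03433
  eq         0.7642    0.2458    0.1839
  solve Keq expr → x = 0.01144; check Q = 0.04335

[X]_eq = 0.7642 M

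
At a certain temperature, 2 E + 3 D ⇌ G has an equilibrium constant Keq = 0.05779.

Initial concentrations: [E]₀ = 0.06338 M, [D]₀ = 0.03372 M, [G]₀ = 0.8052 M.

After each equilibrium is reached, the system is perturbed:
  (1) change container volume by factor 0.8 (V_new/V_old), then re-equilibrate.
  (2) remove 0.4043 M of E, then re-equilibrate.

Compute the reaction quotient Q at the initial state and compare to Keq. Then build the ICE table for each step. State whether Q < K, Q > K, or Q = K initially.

Q₀ = 5.2280e+06; Q > K (proceeds reverse)

Q₀ = 5.2280e+06 vs Keq = 0.05779 ⇒ Q>K, reverse
Step 1:
                    E           D           G
  init        0.06338     0.03372      0.8052
  Δ              1.04        1.56     -0.5201
  eq            1.104       1.594      0.2851
  solve Keq expr → x = -0.5201; check Q = 0.05779
Then change container volume by factor 0.8 (V_new/V_old).
Step 2:
                    E           D           G
  init           1.38       1.993      0.3564
  Δ           -0.1709     -0.2563     0.08545
  eq            1.209       1.736      0.4418
  solve Keq expr → x = 0.08545; check Q = 0.05779
Then remove 0.4043 M of E.
Step 3:
                    E           D           G
  init         0.8043       1.736      0.4418
  Δ            0.1363      0.2044    -0.06814
  eq           0.9406       1.941      0.3737
  solve Keq expr → x = -0.06814; check Q = 0.05779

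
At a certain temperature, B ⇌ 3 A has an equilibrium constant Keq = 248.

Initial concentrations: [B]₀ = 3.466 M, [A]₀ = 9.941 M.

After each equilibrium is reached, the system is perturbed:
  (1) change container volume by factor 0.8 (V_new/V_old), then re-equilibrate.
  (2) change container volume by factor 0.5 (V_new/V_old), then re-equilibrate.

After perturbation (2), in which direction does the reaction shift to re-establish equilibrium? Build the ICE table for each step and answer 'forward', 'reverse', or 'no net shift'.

Q₀ = 283.4 vs Keq = 248 ⇒ Q>K, reverse
Step 1:
                   B          A
  init         3.466      9.941
  Δ           0.1109    -0.3326
  eq           3.577      9.608
  solve Keq expr → x = -0.1109; check Q = 248
Then change container volume by factor 0.8 (V_new/V_old).
Step 2:
                   B          A
  init         4.471      12.01
  Δ            0.443     -1.329
  eq           4.914      10.68
  solve Keq expr → x = -0.443; check Q = 248
Then change container volume by factor 0.5 (V_new/V_old).
Step 3:
                   B          A
  init         9.828      21.36
  Δ            2.308     -6.925
  eq           12.14      14.44
  solve Keq expr → x = -2.308; check Q = 248

Direction: reverse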